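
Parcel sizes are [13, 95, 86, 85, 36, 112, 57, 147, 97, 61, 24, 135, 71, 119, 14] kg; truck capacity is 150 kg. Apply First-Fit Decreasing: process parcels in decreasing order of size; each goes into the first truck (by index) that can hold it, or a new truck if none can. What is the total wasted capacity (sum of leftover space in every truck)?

198

Sorted descending: 147, 135, 119, 112, 97, 95, 86, 85, 71, 61, 57, 36, 24, 14, 13.
Put 147 kg in truck 1; 3 kg remain.
Put 135 kg in truck 2; 15 kg remain.
Put 119 kg in truck 3; 31 kg remain.
Put 112 kg in truck 4; 38 kg remain.
Put 97 kg in truck 5; 53 kg remain.
Put 95 kg in truck 6; 55 kg remain.
Put 86 kg in truck 7; 64 kg remain.
Put 85 kg in truck 8; 65 kg remain.
Put 71 kg in truck 9; 79 kg remain.
Put 61 kg in truck 7; 3 kg remain.
Put 57 kg in truck 8; 8 kg remain.
Put 36 kg in truck 4; 2 kg remain.
Put 24 kg in truck 3; 7 kg remain.
Put 14 kg in truck 2; 1 kg remain.
Put 13 kg in truck 5; 40 kg remain.
9 trucks × 150 kg = 1350 kg; used 1152 kg; unused 198 kg.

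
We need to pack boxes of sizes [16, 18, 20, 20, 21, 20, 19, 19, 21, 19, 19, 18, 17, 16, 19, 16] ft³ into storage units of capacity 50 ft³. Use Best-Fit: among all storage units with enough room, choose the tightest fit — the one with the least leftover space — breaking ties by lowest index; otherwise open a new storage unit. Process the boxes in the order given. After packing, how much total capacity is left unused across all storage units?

102

16 ft³ → storage unit 1 (remaining 34 ft³)
18 ft³ → storage unit 1 (remaining 16 ft³)
20 ft³ → storage unit 2 (remaining 30 ft³)
20 ft³ → storage unit 2 (remaining 10 ft³)
21 ft³ → storage unit 3 (remaining 29 ft³)
20 ft³ → storage unit 3 (remaining 9 ft³)
19 ft³ → storage unit 4 (remaining 31 ft³)
19 ft³ → storage unit 4 (remaining 12 ft³)
21 ft³ → storage unit 5 (remaining 29 ft³)
19 ft³ → storage unit 5 (remaining 10 ft³)
19 ft³ → storage unit 6 (remaining 31 ft³)
18 ft³ → storage unit 6 (remaining 13 ft³)
17 ft³ → storage unit 7 (remaining 33 ft³)
16 ft³ → storage unit 1 (remaining 0 ft³)
19 ft³ → storage unit 7 (remaining 14 ft³)
16 ft³ → storage unit 8 (remaining 34 ft³)
8 storage units × 50 ft³ = 400 ft³; used 298 ft³; unused 102 ft³.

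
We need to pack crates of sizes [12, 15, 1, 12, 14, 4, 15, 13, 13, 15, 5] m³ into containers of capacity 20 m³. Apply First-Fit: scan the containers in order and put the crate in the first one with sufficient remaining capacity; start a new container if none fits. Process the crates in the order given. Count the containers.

Put 12 m³ in container 1; 8 m³ remain.
Put 15 m³ in container 2; 5 m³ remain.
Put 1 m³ in container 1; 7 m³ remain.
Put 12 m³ in container 3; 8 m³ remain.
Put 14 m³ in container 4; 6 m³ remain.
Put 4 m³ in container 1; 3 m³ remain.
Put 15 m³ in container 5; 5 m³ remain.
Put 13 m³ in container 6; 7 m³ remain.
Put 13 m³ in container 7; 7 m³ remain.
Put 15 m³ in container 8; 5 m³ remain.
Put 5 m³ in container 2; 0 m³ remain.

8 containers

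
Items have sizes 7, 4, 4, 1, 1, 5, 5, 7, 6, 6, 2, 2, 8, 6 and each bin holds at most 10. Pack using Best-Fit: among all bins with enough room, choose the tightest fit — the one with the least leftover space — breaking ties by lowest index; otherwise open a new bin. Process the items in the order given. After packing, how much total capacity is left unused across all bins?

16

7 → bin 1 (remaining 3)
4 → bin 2 (remaining 6)
4 → bin 2 (remaining 2)
1 → bin 2 (remaining 1)
1 → bin 2 (remaining 0)
5 → bin 3 (remaining 5)
5 → bin 3 (remaining 0)
7 → bin 4 (remaining 3)
6 → bin 5 (remaining 4)
6 → bin 6 (remaining 4)
2 → bin 1 (remaining 1)
2 → bin 4 (remaining 1)
8 → bin 7 (remaining 2)
6 → bin 8 (remaining 4)
8 bins × 10 = 80; used 64; unused 16.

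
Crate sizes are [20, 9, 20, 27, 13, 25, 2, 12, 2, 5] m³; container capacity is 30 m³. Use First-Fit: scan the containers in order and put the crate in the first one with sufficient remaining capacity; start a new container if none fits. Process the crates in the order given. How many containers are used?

container 1: place 20 m³, 10 m³ left
container 1: place 9 m³, 1 m³ left
container 2: place 20 m³, 10 m³ left
container 3: place 27 m³, 3 m³ left
container 4: place 13 m³, 17 m³ left
container 5: place 25 m³, 5 m³ left
container 2: place 2 m³, 8 m³ left
container 4: place 12 m³, 5 m³ left
container 2: place 2 m³, 6 m³ left
container 2: place 5 m³, 1 m³ left
Final containers: [20,9] [20,2,2,5] [27] [13,12] [25].

5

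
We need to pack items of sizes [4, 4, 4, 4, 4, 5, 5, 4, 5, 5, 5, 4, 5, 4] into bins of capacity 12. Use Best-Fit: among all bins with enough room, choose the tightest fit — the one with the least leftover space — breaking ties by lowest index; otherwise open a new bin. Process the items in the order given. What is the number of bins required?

Put 4 in bin 1; 8 remain.
Put 4 in bin 1; 4 remain.
Put 4 in bin 1; 0 remain.
Put 4 in bin 2; 8 remain.
Put 4 in bin 2; 4 remain.
Put 5 in bin 3; 7 remain.
Put 5 in bin 3; 2 remain.
Put 4 in bin 2; 0 remain.
Put 5 in bin 4; 7 remain.
Put 5 in bin 4; 2 remain.
Put 5 in bin 5; 7 remain.
Put 4 in bin 5; 3 remain.
Put 5 in bin 6; 7 remain.
Put 4 in bin 6; 3 remain.

6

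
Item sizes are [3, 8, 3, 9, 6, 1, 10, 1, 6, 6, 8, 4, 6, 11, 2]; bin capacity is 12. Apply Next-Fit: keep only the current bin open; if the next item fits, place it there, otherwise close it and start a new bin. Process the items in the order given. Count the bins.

3 → bin 1 (remaining 9)
8 → bin 1 (remaining 1)
3 → bin 2 (remaining 9)
9 → bin 2 (remaining 0)
6 → bin 3 (remaining 6)
1 → bin 3 (remaining 5)
10 → bin 4 (remaining 2)
1 → bin 4 (remaining 1)
6 → bin 5 (remaining 6)
6 → bin 5 (remaining 0)
8 → bin 6 (remaining 4)
4 → bin 6 (remaining 0)
6 → bin 7 (remaining 6)
11 → bin 8 (remaining 1)
2 → bin 9 (remaining 10)

9 bins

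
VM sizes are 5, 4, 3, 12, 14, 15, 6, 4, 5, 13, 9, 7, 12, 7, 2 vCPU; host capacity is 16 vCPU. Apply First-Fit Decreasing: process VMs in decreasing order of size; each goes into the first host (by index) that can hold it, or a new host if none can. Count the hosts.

Sorted descending: 15, 14, 13, 12, 12, 9, 7, 7, 6, 5, 5, 4, 4, 3, 2.
Put 15 vCPU in host 1; 1 vCPU remain.
Put 14 vCPU in host 2; 2 vCPU remain.
Put 13 vCPU in host 3; 3 vCPU remain.
Put 12 vCPU in host 4; 4 vCPU remain.
Put 12 vCPU in host 5; 4 vCPU remain.
Put 9 vCPU in host 6; 7 vCPU remain.
Put 7 vCPU in host 6; 0 vCPU remain.
Put 7 vCPU in host 7; 9 vCPU remain.
Put 6 vCPU in host 7; 3 vCPU remain.
Put 5 vCPU in host 8; 11 vCPU remain.
Put 5 vCPU in host 8; 6 vCPU remain.
Put 4 vCPU in host 4; 0 vCPU remain.
Put 4 vCPU in host 5; 0 vCPU remain.
Put 3 vCPU in host 3; 0 vCPU remain.
Put 2 vCPU in host 2; 0 vCPU remain.
Final hosts: [15] [14,2] [13,3] [12,4] [12,4] [9,7] [7,6] [5,5].

8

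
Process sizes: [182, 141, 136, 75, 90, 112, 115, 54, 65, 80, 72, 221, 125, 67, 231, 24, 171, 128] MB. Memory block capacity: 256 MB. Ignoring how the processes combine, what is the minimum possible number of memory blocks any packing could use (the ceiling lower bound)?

9

Total size = 182 + 141 + 136 + 75 + 90 + 112 + 115 + 54 + 65 + 80 + 72 + 221 + 125 + 67 + 231 + 24 + 171 + 128 = 2089 MB.
⌈2089 / 256⌉ = 9.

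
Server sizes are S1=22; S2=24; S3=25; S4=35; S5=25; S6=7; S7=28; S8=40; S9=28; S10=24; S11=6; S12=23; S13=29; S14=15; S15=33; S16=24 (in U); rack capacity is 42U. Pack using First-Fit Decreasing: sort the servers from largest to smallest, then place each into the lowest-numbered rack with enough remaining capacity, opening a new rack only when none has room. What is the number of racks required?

13

Sorted descending: 40, 35, 33, 29, 28, 28, 25, 25, 24, 24, 24, 23, 22, 15, 7, 6.
rack 1: place 40U, 2U left
rack 2: place 35U, 7U left
rack 3: place 33U, 9U left
rack 4: place 29U, 13U left
rack 5: place 28U, 14U left
rack 6: place 28U, 14U left
rack 7: place 25U, 17U left
rack 8: place 25U, 17U left
rack 9: place 24U, 18U left
rack 10: place 24U, 18U left
rack 11: place 24U, 18U left
rack 12: place 23U, 19U left
rack 13: place 22U, 20U left
rack 7: place 15U, 2U left
rack 2: place 7U, 0U left
rack 3: place 6U, 3U left
Final racks: [40] [35,7] [33,6] [29] [28] [28] [25,15] [25] [24] [24] [24] [23] [22].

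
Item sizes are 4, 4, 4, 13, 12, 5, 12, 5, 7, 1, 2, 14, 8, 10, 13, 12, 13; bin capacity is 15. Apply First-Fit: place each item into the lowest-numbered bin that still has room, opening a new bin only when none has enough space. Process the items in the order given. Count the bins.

bin 1: place 4, 11 left
bin 1: place 4, 7 left
bin 1: place 4, 3 left
bin 2: place 13, 2 left
bin 3: place 12, 3 left
bin 4: place 5, 10 left
bin 5: place 12, 3 left
bin 4: place 5, 5 left
bin 6: place 7, 8 left
bin 1: place 1, 2 left
bin 1: place 2, 0 left
bin 7: place 14, 1 left
bin 6: place 8, 0 left
bin 8: place 10, 5 left
bin 9: place 13, 2 left
bin 10: place 12, 3 left
bin 11: place 13, 2 left

11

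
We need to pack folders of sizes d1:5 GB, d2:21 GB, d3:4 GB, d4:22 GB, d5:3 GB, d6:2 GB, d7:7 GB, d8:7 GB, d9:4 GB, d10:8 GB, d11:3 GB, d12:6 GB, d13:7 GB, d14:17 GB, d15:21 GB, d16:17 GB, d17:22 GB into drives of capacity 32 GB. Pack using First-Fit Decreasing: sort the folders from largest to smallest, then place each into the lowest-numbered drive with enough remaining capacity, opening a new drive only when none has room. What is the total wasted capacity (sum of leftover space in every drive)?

Sorted descending: 22, 22, 21, 21, 17, 17, 8, 7, 7, 7, 6, 5, 4, 4, 3, 3, 2.
Put 22 GB in drive 1; 10 GB remain.
Put 22 GB in drive 2; 10 GB remain.
Put 21 GB in drive 3; 11 GB remain.
Put 21 GB in drive 4; 11 GB remain.
Put 17 GB in drive 5; 15 GB remain.
Put 17 GB in drive 6; 15 GB remain.
Put 8 GB in drive 1; 2 GB remain.
Put 7 GB in drive 2; 3 GB remain.
Put 7 GB in drive 3; 4 GB remain.
Put 7 GB in drive 4; 4 GB remain.
Put 6 GB in drive 5; 9 GB remain.
Put 5 GB in drive 5; 4 GB remain.
Put 4 GB in drive 3; 0 GB remain.
Put 4 GB in drive 4; 0 GB remain.
Put 3 GB in drive 2; 0 GB remain.
Put 3 GB in drive 5; 1 GB remain.
Put 2 GB in drive 1; 0 GB remain.
6 drives × 32 GB = 192 GB; used 176 GB; unused 16 GB.

16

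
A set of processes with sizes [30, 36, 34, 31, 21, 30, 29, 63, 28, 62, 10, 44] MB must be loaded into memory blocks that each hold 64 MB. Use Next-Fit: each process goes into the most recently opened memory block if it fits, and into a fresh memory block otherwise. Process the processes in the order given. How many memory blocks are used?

Put 30 MB in memory block 1; 34 MB remain.
Put 36 MB in memory block 2; 28 MB remain.
Put 34 MB in memory block 3; 30 MB remain.
Put 31 MB in memory block 4; 33 MB remain.
Put 21 MB in memory block 4; 12 MB remain.
Put 30 MB in memory block 5; 34 MB remain.
Put 29 MB in memory block 5; 5 MB remain.
Put 63 MB in memory block 6; 1 MB remain.
Put 28 MB in memory block 7; 36 MB remain.
Put 62 MB in memory block 8; 2 MB remain.
Put 10 MB in memory block 9; 54 MB remain.
Put 44 MB in memory block 9; 10 MB remain.
Final memory blocks: [30] [36] [34] [31,21] [30,29] [63] [28] [62] [10,44].

9 memory blocks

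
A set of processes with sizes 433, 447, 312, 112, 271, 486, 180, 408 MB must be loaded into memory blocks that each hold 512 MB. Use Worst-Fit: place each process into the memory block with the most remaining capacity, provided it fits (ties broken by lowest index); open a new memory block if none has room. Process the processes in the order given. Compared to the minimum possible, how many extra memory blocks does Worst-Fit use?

0

Worst-Fit: [433] [447] [312,112] [271,180] [486] [408] → 6 memory blocks.
Total size 2649 MB; any packing needs at least ⌈2649/512⌉ = 6 memory blocks.
So 6 is already optimal.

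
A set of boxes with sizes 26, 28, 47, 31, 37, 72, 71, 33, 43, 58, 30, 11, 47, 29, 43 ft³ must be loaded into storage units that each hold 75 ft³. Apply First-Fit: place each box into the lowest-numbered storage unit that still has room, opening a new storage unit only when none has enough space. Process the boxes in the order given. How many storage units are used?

26 ft³ → storage unit 1 (remaining 49 ft³)
28 ft³ → storage unit 1 (remaining 21 ft³)
47 ft³ → storage unit 2 (remaining 28 ft³)
31 ft³ → storage unit 3 (remaining 44 ft³)
37 ft³ → storage unit 3 (remaining 7 ft³)
72 ft³ → storage unit 4 (remaining 3 ft³)
71 ft³ → storage unit 5 (remaining 4 ft³)
33 ft³ → storage unit 6 (remaining 42 ft³)
43 ft³ → storage unit 7 (remaining 32 ft³)
58 ft³ → storage unit 8 (remaining 17 ft³)
30 ft³ → storage unit 6 (remaining 12 ft³)
11 ft³ → storage unit 1 (remaining 10 ft³)
47 ft³ → storage unit 9 (remaining 28 ft³)
29 ft³ → storage unit 7 (remaining 3 ft³)
43 ft³ → storage unit 10 (remaining 32 ft³)
Final storage units: [26,28,11] [47] [31,37] [72] [71] [33,30] [43,29] [58] [47] [43].

10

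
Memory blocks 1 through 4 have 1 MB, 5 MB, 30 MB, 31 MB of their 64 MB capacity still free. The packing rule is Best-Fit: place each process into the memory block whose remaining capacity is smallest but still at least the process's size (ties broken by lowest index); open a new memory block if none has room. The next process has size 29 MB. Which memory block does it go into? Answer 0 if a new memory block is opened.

Memory blocks with room: memory block 3 (30 MB), memory block 4 (31 MB).
Tightest fit is memory block 3 with 30 MB free.

3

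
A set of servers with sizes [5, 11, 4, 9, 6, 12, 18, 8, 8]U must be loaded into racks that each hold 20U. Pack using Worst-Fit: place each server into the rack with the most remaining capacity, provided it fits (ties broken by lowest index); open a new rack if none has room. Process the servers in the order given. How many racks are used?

5 racks

5U → rack 1 (remaining 15U)
11U → rack 1 (remaining 4U)
4U → rack 1 (remaining 0U)
9U → rack 2 (remaining 11U)
6U → rack 2 (remaining 5U)
12U → rack 3 (remaining 8U)
18U → rack 4 (remaining 2U)
8U → rack 3 (remaining 0U)
8U → rack 5 (remaining 12U)
Final racks: [5,11,4] [9,6] [12,8] [18] [8].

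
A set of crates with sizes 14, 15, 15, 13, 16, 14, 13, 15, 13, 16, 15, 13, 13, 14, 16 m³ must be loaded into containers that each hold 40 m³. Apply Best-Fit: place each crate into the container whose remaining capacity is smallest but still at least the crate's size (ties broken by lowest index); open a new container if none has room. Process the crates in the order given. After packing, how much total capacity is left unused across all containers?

14 m³ → container 1 (remaining 26 m³)
15 m³ → container 1 (remaining 11 m³)
15 m³ → container 2 (remaining 25 m³)
13 m³ → container 2 (remaining 12 m³)
16 m³ → container 3 (remaining 24 m³)
14 m³ → container 3 (remaining 10 m³)
13 m³ → container 4 (remaining 27 m³)
15 m³ → container 4 (remaining 12 m³)
13 m³ → container 5 (remaining 27 m³)
16 m³ → container 5 (remaining 11 m³)
15 m³ → container 6 (remaining 25 m³)
13 m³ → container 6 (remaining 12 m³)
13 m³ → container 7 (remaining 27 m³)
14 m³ → container 7 (remaining 13 m³)
16 m³ → container 8 (remaining 24 m³)
8 containers × 40 m³ = 320 m³; used 215 m³; unused 105 m³.

105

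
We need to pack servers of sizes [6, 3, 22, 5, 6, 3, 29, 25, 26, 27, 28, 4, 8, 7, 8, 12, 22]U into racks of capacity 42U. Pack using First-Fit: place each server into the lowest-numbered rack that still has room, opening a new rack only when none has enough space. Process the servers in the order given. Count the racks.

7

6U → rack 1 (remaining 36U)
3U → rack 1 (remaining 33U)
22U → rack 1 (remaining 11U)
5U → rack 1 (remaining 6U)
6U → rack 1 (remaining 0U)
3U → rack 2 (remaining 39U)
29U → rack 2 (remaining 10U)
25U → rack 3 (remaining 17U)
26U → rack 4 (remaining 16U)
27U → rack 5 (remaining 15U)
28U → rack 6 (remaining 14U)
4U → rack 2 (remaining 6U)
8U → rack 3 (remaining 9U)
7U → rack 3 (remaining 2U)
8U → rack 4 (remaining 8U)
12U → rack 5 (remaining 3U)
22U → rack 7 (remaining 20U)
Final racks: [6,3,22,5,6] [3,29,4] [25,8,7] [26,8] [27,12] [28] [22].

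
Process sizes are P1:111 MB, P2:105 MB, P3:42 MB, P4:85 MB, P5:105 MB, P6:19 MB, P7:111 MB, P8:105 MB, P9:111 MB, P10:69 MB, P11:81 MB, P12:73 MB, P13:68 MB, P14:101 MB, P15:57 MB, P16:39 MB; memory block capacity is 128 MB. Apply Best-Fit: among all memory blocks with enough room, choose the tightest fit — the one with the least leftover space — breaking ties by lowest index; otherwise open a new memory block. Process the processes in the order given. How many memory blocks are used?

12

P1 (111 MB) → memory block 1 (remaining 17 MB)
P2 (105 MB) → memory block 2 (remaining 23 MB)
P3 (42 MB) → memory block 3 (remaining 86 MB)
P4 (85 MB) → memory block 3 (remaining 1 MB)
P5 (105 MB) → memory block 4 (remaining 23 MB)
P6 (19 MB) → memory block 2 (remaining 4 MB)
P7 (111 MB) → memory block 5 (remaining 17 MB)
P8 (105 MB) → memory block 6 (remaining 23 MB)
P9 (111 MB) → memory block 7 (remaining 17 MB)
P10 (69 MB) → memory block 8 (remaining 59 MB)
P11 (81 MB) → memory block 9 (remaining 47 MB)
P12 (73 MB) → memory block 10 (remaining 55 MB)
P13 (68 MB) → memory block 11 (remaining 60 MB)
P14 (101 MB) → memory block 12 (remaining 27 MB)
P15 (57 MB) → memory block 8 (remaining 2 MB)
P16 (39 MB) → memory block 9 (remaining 8 MB)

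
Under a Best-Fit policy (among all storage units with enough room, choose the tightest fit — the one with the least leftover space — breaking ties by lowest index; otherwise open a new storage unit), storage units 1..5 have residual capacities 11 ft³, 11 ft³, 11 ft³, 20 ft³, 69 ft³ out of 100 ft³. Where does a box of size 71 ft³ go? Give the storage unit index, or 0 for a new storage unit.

No storage unit has ≥ 71 ft³ free, so a new storage unit is opened.

0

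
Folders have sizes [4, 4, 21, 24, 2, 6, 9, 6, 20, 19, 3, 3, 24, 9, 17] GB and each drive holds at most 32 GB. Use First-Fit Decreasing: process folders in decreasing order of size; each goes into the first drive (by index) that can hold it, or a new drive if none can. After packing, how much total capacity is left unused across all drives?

Sorted descending: 24, 24, 21, 20, 19, 17, 9, 9, 6, 6, 4, 4, 3, 3, 2.
24 GB → drive 1 (remaining 8 GB)
24 GB → drive 2 (remaining 8 GB)
21 GB → drive 3 (remaining 11 GB)
20 GB → drive 4 (remaining 12 GB)
19 GB → drive 5 (remaining 13 GB)
17 GB → drive 6 (remaining 15 GB)
9 GB → drive 3 (remaining 2 GB)
9 GB → drive 4 (remaining 3 GB)
6 GB → drive 1 (remaining 2 GB)
6 GB → drive 2 (remaining 2 GB)
4 GB → drive 5 (remaining 9 GB)
4 GB → drive 5 (remaining 5 GB)
3 GB → drive 4 (remaining 0 GB)
3 GB → drive 5 (remaining 2 GB)
2 GB → drive 1 (remaining 0 GB)
6 drives × 32 GB = 192 GB; used 171 GB; unused 21 GB.

21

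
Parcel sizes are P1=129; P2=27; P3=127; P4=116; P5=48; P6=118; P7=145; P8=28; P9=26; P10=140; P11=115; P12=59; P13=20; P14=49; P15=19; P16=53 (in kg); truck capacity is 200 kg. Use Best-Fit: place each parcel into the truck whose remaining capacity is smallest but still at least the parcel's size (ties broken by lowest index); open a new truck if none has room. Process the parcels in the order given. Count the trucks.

P1 (129 kg) → truck 1 (remaining 71 kg)
P2 (27 kg) → truck 1 (remaining 44 kg)
P3 (127 kg) → truck 2 (remaining 73 kg)
P4 (116 kg) → truck 3 (remaining 84 kg)
P5 (48 kg) → truck 2 (remaining 25 kg)
P6 (118 kg) → truck 4 (remaining 82 kg)
P7 (145 kg) → truck 5 (remaining 55 kg)
P8 (28 kg) → truck 1 (remaining 16 kg)
P9 (26 kg) → truck 5 (remaining 29 kg)
P10 (140 kg) → truck 6 (remaining 60 kg)
P11 (115 kg) → truck 7 (remaining 85 kg)
P12 (59 kg) → truck 6 (remaining 1 kg)
P13 (20 kg) → truck 2 (remaining 5 kg)
P14 (49 kg) → truck 4 (remaining 33 kg)
P15 (19 kg) → truck 5 (remaining 10 kg)
P16 (53 kg) → truck 3 (remaining 31 kg)

7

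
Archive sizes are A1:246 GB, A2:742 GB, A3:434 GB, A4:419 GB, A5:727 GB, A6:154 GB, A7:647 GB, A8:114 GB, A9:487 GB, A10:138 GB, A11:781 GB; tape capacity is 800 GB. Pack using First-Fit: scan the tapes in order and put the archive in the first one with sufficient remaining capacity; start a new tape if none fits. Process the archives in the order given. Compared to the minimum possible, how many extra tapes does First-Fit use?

First-Fit: [246,434,114] [742] [419,154,138] [727] [647] [487] [781] → 7 tapes.
Total size 4889 GB; any packing needs at least ⌈4889/800⌉ = 7 tapes.
So 7 is already optimal.

0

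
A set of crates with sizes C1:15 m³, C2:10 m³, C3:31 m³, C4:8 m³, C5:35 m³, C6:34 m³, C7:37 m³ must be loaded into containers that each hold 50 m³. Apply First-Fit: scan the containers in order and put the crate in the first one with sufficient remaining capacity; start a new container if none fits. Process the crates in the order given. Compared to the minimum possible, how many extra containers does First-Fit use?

First-Fit: [15,10,8] [31] [35] [34] [37] → 5 containers.
Total size 170 m³; any packing needs at least ⌈170/50⌉ = 4 containers.
An optimal packing achieves that bound: [37,10] [35,15] [34,8] [31] → 4 containers.
Excess: 5 − 4 = 1.

1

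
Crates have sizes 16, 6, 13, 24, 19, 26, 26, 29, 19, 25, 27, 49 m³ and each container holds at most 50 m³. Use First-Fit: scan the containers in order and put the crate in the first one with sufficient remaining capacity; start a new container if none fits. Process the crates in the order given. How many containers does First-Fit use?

16 m³ → container 1 (remaining 34 m³)
6 m³ → container 1 (remaining 28 m³)
13 m³ → container 1 (remaining 15 m³)
24 m³ → container 2 (remaining 26 m³)
19 m³ → container 2 (remaining 7 m³)
26 m³ → container 3 (remaining 24 m³)
26 m³ → container 4 (remaining 24 m³)
29 m³ → container 5 (remaining 21 m³)
19 m³ → container 3 (remaining 5 m³)
25 m³ → container 6 (remaining 25 m³)
27 m³ → container 7 (remaining 23 m³)
49 m³ → container 8 (remaining 1 m³)
Final containers: [16,6,13] [24,19] [26,19] [26] [29] [25] [27] [49].

8 containers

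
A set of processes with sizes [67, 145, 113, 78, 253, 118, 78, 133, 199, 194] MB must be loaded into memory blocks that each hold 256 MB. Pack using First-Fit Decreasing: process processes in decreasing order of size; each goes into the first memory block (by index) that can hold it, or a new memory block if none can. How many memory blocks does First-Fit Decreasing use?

7 memory blocks

Sorted descending: 253, 199, 194, 145, 133, 118, 113, 78, 78, 67.
memory block 1: place 253 MB, 3 MB left
memory block 2: place 199 MB, 57 MB left
memory block 3: place 194 MB, 62 MB left
memory block 4: place 145 MB, 111 MB left
memory block 5: place 133 MB, 123 MB left
memory block 5: place 118 MB, 5 MB left
memory block 6: place 113 MB, 143 MB left
memory block 4: place 78 MB, 33 MB left
memory block 6: place 78 MB, 65 MB left
memory block 7: place 67 MB, 189 MB left
Final memory blocks: [253] [199] [194] [145,78] [133,118] [113,78] [67].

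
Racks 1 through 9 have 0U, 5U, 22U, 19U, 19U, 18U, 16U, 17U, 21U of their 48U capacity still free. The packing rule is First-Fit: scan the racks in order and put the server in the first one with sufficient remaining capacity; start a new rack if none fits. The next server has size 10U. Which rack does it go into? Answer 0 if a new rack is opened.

3

Racks with room: rack 3 (22U), rack 4 (19U), rack 5 (19U), rack 6 (18U), rack 7 (16U), rack 8 (17U), rack 9 (21U).
The first with room is rack 3.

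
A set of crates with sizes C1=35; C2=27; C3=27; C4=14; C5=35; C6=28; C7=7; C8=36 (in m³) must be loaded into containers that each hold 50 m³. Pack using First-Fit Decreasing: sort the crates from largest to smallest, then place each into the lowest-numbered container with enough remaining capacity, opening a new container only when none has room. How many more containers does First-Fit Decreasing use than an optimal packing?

0

First-Fit Decreasing: [36,14] [35,7] [35] [28] [27] [27] → 6 containers.
6 crates exceed 25 m³ (half the capacity), and no two of those can share a container, so at least 6 containers are needed.
So 6 is already optimal.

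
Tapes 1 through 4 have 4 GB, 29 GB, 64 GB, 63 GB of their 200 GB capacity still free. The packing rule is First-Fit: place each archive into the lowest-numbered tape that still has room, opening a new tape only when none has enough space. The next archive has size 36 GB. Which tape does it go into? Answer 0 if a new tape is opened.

3

Tapes with room: tape 3 (64 GB), tape 4 (63 GB).
The first with room is tape 3.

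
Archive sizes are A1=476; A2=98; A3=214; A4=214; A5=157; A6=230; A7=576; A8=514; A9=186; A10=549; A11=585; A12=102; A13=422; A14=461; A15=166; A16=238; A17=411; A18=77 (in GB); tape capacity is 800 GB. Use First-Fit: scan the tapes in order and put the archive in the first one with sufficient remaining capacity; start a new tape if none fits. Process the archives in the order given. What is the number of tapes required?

A1 (476 GB) → tape 1 (remaining 324 GB)
A2 (98 GB) → tape 1 (remaining 226 GB)
A3 (214 GB) → tape 1 (remaining 12 GB)
A4 (214 GB) → tape 2 (remaining 586 GB)
A5 (157 GB) → tape 2 (remaining 429 GB)
A6 (230 GB) → tape 2 (remaining 199 GB)
A7 (576 GB) → tape 3 (remaining 224 GB)
A8 (514 GB) → tape 4 (remaining 286 GB)
A9 (186 GB) → tape 2 (remaining 13 GB)
A10 (549 GB) → tape 5 (remaining 251 GB)
A11 (585 GB) → tape 6 (remaining 215 GB)
A12 (102 GB) → tape 3 (remaining 122 GB)
A13 (422 GB) → tape 7 (remaining 378 GB)
A14 (461 GB) → tape 8 (remaining 339 GB)
A15 (166 GB) → tape 4 (remaining 120 GB)
A16 (238 GB) → tape 5 (remaining 13 GB)
A17 (411 GB) → tape 9 (remaining 389 GB)
A18 (77 GB) → tape 3 (remaining 45 GB)

9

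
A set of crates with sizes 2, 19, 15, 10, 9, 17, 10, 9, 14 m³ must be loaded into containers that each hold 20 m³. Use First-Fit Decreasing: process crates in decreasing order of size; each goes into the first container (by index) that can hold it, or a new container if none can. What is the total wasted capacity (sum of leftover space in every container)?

Sorted descending: 19, 17, 15, 14, 10, 10, 9, 9, 2.
19 m³ → container 1 (remaining 1 m³)
17 m³ → container 2 (remaining 3 m³)
15 m³ → container 3 (remaining 5 m³)
14 m³ → container 4 (remaining 6 m³)
10 m³ → container 5 (remaining 10 m³)
10 m³ → container 5 (remaining 0 m³)
9 m³ → container 6 (remaining 11 m³)
9 m³ → container 6 (remaining 2 m³)
2 m³ → container 2 (remaining 1 m³)
6 containers × 20 m³ = 120 m³; used 105 m³; unused 15 m³.

15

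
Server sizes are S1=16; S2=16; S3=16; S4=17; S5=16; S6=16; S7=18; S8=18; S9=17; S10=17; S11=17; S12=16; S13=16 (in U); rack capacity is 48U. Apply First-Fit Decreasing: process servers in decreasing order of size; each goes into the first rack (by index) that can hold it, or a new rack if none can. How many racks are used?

Sorted descending: 18, 18, 17, 17, 17, 17, 16, 16, 16, 16, 16, 16, 16.
18U → rack 1 (remaining 30U)
18U → rack 1 (remaining 12U)
17U → rack 2 (remaining 31U)
17U → rack 2 (remaining 14U)
17U → rack 3 (remaining 31U)
17U → rack 3 (remaining 14U)
16U → rack 4 (remaining 32U)
16U → rack 4 (remaining 16U)
16U → rack 4 (remaining 0U)
16U → rack 5 (remaining 32U)
16U → rack 5 (remaining 16U)
16U → rack 5 (remaining 0U)
16U → rack 6 (remaining 32U)
Final racks: [18,18] [17,17] [17,17] [16,16,16] [16,16,16] [16].

6 racks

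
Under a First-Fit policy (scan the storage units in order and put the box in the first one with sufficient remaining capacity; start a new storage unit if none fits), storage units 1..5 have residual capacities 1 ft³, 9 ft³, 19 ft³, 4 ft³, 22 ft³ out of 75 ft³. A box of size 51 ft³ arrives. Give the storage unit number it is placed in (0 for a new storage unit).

No storage unit has ≥ 51 ft³ free, so a new storage unit is opened.

0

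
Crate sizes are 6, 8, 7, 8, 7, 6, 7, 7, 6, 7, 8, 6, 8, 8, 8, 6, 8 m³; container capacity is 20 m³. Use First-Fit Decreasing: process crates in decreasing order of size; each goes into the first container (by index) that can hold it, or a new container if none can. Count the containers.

Sorted descending: 8, 8, 8, 8, 8, 8, 8, 7, 7, 7, 7, 7, 6, 6, 6, 6, 6.
Put 8 m³ in container 1; 12 m³ remain.
Put 8 m³ in container 1; 4 m³ remain.
Put 8 m³ in container 2; 12 m³ remain.
Put 8 m³ in container 2; 4 m³ remain.
Put 8 m³ in container 3; 12 m³ remain.
Put 8 m³ in container 3; 4 m³ remain.
Put 8 m³ in container 4; 12 m³ remain.
Put 7 m³ in container 4; 5 m³ remain.
Put 7 m³ in container 5; 13 m³ remain.
Put 7 m³ in container 5; 6 m³ remain.
Put 7 m³ in container 6; 13 m³ remain.
Put 7 m³ in container 6; 6 m³ remain.
Put 6 m³ in container 5; 0 m³ remain.
Put 6 m³ in container 6; 0 m³ remain.
Put 6 m³ in container 7; 14 m³ remain.
Put 6 m³ in container 7; 8 m³ remain.
Put 6 m³ in container 7; 2 m³ remain.

7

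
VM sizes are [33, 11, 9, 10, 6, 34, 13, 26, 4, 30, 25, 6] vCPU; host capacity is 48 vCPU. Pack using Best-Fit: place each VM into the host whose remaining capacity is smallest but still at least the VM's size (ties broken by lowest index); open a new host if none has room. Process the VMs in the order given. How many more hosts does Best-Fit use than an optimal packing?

1

Best-Fit: [33,11,4] [9,10,6] [34,13] [26] [30,6] [25] → 6 hosts.
Total size 207 vCPU; any packing needs at least ⌈207/48⌉ = 5 hosts.
An optimal packing achieves that bound: [34,13] [33,11,4] [30,10,6] [26,9,6] [25] → 5 hosts.
Excess: 6 − 5 = 1.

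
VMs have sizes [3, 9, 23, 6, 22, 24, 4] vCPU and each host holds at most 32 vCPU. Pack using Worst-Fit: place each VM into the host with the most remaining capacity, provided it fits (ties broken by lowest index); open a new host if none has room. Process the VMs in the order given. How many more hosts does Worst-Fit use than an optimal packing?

1

Worst-Fit: [3,9,6,4] [23] [22] [24] → 4 hosts.
Total size 91 vCPU; any packing needs at least ⌈91/32⌉ = 3 hosts.
An optimal packing achieves that bound: [24,6] [23,9] [22,4,3] → 3 hosts.
Excess: 4 − 3 = 1.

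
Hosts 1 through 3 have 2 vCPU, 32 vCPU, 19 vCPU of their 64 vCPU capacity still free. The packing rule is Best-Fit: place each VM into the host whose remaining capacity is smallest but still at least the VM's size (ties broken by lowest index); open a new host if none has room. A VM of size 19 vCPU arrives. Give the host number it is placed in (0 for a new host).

3

Hosts with room: host 2 (32 vCPU), host 3 (19 vCPU).
Tightest fit is host 3 with 19 vCPU free.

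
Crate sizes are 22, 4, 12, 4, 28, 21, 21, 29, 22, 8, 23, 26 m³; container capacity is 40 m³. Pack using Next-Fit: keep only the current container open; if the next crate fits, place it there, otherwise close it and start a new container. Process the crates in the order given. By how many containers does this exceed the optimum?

Next-Fit: [22,4,12] [4,28] [21] [21] [29] [22,8] [23] [26] → 8 containers.
8 crates exceed 20 m³ (half the capacity), and no two of those can share a container, so at least 8 containers are needed.
So 8 is already optimal.

0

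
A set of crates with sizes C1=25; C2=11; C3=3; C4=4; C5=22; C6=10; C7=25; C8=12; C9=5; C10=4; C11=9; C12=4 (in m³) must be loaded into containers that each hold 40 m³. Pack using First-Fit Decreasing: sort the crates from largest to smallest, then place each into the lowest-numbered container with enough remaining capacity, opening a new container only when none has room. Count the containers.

Sorted descending: 25, 25, 22, 12, 11, 10, 9, 5, 4, 4, 4, 3.
Put 25 m³ in container 1; 15 m³ remain.
Put 25 m³ in container 2; 15 m³ remain.
Put 22 m³ in container 3; 18 m³ remain.
Put 12 m³ in container 1; 3 m³ remain.
Put 11 m³ in container 2; 4 m³ remain.
Put 10 m³ in container 3; 8 m³ remain.
Put 9 m³ in container 4; 31 m³ remain.
Put 5 m³ in container 3; 3 m³ remain.
Put 4 m³ in container 2; 0 m³ remain.
Put 4 m³ in container 4; 27 m³ remain.
Put 4 m³ in container 4; 23 m³ remain.
Put 3 m³ in container 1; 0 m³ remain.
Final containers: [25,12,3] [25,11,4] [22,10,5] [9,4,4].

4 containers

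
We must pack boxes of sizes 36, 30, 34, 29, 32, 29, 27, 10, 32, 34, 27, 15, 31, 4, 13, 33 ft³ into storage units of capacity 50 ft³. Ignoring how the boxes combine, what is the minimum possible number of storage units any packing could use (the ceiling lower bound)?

9

Total size = 36 + 30 + 34 + 29 + 32 + 29 + 27 + 10 + 32 + 34 + 27 + 15 + 31 + 4 + 13 + 33 = 416 ft³.
⌈416 / 50⌉ = 9.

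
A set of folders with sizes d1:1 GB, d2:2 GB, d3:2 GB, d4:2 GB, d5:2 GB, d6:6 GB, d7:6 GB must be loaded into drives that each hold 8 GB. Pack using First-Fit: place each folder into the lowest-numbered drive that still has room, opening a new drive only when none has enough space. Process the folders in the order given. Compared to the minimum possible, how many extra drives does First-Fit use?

0

First-Fit: [1,2,2,2] [2,6] [6] → 3 drives.
Total size 21 GB; any packing needs at least ⌈21/8⌉ = 3 drives.
So 3 is already optimal.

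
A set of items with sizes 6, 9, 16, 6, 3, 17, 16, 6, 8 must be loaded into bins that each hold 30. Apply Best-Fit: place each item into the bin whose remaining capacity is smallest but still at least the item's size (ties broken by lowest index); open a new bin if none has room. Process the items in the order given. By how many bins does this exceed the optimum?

Best-Fit: [6,9] [16,6,3] [17,6] [16,8] → 4 bins.
Total size 87; any packing needs at least ⌈87/30⌉ = 3 bins.
An optimal packing achieves that bound: [17,9,3] [16,8,6] [16,6,6] → 3 bins.
Excess: 4 − 3 = 1.

1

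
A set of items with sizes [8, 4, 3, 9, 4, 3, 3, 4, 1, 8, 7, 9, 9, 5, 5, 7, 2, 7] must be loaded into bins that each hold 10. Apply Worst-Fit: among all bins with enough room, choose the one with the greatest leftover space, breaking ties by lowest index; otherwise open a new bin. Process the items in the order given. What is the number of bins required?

12

bin 1: place 8, 2 left
bin 2: place 4, 6 left
bin 2: place 3, 3 left
bin 3: place 9, 1 left
bin 4: place 4, 6 left
bin 4: place 3, 3 left
bin 2: place 3, 0 left
bin 5: place 4, 6 left
bin 5: place 1, 5 left
bin 6: place 8, 2 left
bin 7: place 7, 3 left
bin 8: place 9, 1 left
bin 9: place 9, 1 left
bin 5: place 5, 0 left
bin 10: place 5, 5 left
bin 11: place 7, 3 left
bin 10: place 2, 3 left
bin 12: place 7, 3 left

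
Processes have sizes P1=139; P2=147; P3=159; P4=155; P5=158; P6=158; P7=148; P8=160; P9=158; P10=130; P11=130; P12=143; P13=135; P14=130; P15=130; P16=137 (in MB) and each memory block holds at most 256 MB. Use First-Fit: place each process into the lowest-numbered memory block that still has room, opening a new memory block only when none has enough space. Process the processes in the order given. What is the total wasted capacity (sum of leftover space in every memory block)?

1779

Put P1 (139 MB) in memory block 1; 117 MB remain.
Put P2 (147 MB) in memory block 2; 109 MB remain.
Put P3 (159 MB) in memory block 3; 97 MB remain.
Put P4 (155 MB) in memory block 4; 101 MB remain.
Put P5 (158 MB) in memory block 5; 98 MB remain.
Put P6 (158 MB) in memory block 6; 98 MB remain.
Put P7 (148 MB) in memory block 7; 108 MB remain.
Put P8 (160 MB) in memory block 8; 96 MB remain.
Put P9 (158 MB) in memory block 9; 98 MB remain.
Put P10 (130 MB) in memory block 10; 126 MB remain.
Put P11 (130 MB) in memory block 11; 126 MB remain.
Put P12 (143 MB) in memory block 12; 113 MB remain.
Put P13 (135 MB) in memory block 13; 121 MB remain.
Put P14 (130 MB) in memory block 14; 126 MB remain.
Put P15 (130 MB) in memory block 15; 126 MB remain.
Put P16 (137 MB) in memory block 16; 119 MB remain.
16 memory blocks × 256 MB = 4096 MB; used 2317 MB; unused 1779 MB.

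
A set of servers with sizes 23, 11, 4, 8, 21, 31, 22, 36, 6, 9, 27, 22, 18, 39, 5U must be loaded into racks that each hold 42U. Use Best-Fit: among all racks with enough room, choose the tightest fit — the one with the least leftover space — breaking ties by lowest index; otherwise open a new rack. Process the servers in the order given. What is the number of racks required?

Put 23U in rack 1; 19U remain.
Put 11U in rack 1; 8U remain.
Put 4U in rack 1; 4U remain.
Put 8U in rack 2; 34U remain.
Put 21U in rack 2; 13U remain.
Put 31U in rack 3; 11U remain.
Put 22U in rack 4; 20U remain.
Put 36U in rack 5; 6U remain.
Put 6U in rack 5; 0U remain.
Put 9U in rack 3; 2U remain.
Put 27U in rack 6; 15U remain.
Put 22U in rack 7; 20U remain.
Put 18U in rack 4; 2U remain.
Put 39U in rack 8; 3U remain.
Put 5U in rack 2; 8U remain.
Final racks: [23,11,4] [8,21,5] [31,9] [22,18] [36,6] [27] [22] [39].

8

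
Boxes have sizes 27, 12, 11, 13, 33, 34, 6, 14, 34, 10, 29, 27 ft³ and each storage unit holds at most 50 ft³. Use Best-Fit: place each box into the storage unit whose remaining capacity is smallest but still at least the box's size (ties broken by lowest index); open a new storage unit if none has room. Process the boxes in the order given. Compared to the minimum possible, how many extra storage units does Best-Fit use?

Best-Fit: [27,12,11] [13,33] [34,6,10] [14,34] [29] [27] → 6 storage units.
6 boxes exceed 25 ft³ (half the capacity), and no two of those can share a storage unit, so at least 6 storage units are needed.
So 6 is already optimal.

0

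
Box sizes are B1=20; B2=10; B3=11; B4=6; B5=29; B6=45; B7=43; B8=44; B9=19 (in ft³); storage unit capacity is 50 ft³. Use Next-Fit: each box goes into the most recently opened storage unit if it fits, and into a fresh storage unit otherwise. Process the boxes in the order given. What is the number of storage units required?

6

storage unit 1: place B1 (20 ft³), 30 ft³ left
storage unit 1: place B2 (10 ft³), 20 ft³ left
storage unit 1: place B3 (11 ft³), 9 ft³ left
storage unit 1: place B4 (6 ft³), 3 ft³ left
storage unit 2: place B5 (29 ft³), 21 ft³ left
storage unit 3: place B6 (45 ft³), 5 ft³ left
storage unit 4: place B7 (43 ft³), 7 ft³ left
storage unit 5: place B8 (44 ft³), 6 ft³ left
storage unit 6: place B9 (19 ft³), 31 ft³ left
Final storage units: [20,10,11,6] [29] [45] [43] [44] [19].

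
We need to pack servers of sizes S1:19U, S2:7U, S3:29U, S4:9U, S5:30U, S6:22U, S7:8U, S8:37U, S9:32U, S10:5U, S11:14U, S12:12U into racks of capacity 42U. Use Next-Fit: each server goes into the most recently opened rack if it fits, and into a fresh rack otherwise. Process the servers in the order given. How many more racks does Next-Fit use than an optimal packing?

1

Next-Fit: [19,7] [29,9] [30] [22,8] [37] [32,5] [14,12] → 7 racks.
Total size 224U; any packing needs at least ⌈224/42⌉ = 6 racks.
An optimal packing achieves that bound: [37,5] [32,9] [30,12] [29,8] [22,19] [14,7] → 6 racks.
Excess: 7 − 6 = 1.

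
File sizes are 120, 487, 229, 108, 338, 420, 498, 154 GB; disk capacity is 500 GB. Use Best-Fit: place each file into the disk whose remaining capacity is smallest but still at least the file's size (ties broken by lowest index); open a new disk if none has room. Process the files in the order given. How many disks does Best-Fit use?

5 disks

disk 1: place 120 GB, 380 GB left
disk 2: place 487 GB, 13 GB left
disk 1: place 229 GB, 151 GB left
disk 1: place 108 GB, 43 GB left
disk 3: place 338 GB, 162 GB left
disk 4: place 420 GB, 80 GB left
disk 5: place 498 GB, 2 GB left
disk 3: place 154 GB, 8 GB left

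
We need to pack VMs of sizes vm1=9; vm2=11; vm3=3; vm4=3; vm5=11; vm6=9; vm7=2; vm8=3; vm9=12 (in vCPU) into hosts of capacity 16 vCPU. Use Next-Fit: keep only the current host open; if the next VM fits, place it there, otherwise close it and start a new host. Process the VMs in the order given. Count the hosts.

5

vm1 (9 vCPU) → host 1 (remaining 7 vCPU)
vm2 (11 vCPU) → host 2 (remaining 5 vCPU)
vm3 (3 vCPU) → host 2 (remaining 2 vCPU)
vm4 (3 vCPU) → host 3 (remaining 13 vCPU)
vm5 (11 vCPU) → host 3 (remaining 2 vCPU)
vm6 (9 vCPU) → host 4 (remaining 7 vCPU)
vm7 (2 vCPU) → host 4 (remaining 5 vCPU)
vm8 (3 vCPU) → host 4 (remaining 2 vCPU)
vm9 (12 vCPU) → host 5 (remaining 4 vCPU)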